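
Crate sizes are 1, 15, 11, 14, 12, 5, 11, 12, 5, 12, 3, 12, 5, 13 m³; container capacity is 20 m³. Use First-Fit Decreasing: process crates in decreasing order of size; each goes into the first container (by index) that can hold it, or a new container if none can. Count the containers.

9

Sorted descending: 15, 14, 13, 12, 12, 12, 12, 11, 11, 5, 5, 5, 3, 1.
Put 15 m³ in container 1; 5 m³ remain.
Put 14 m³ in container 2; 6 m³ remain.
Put 13 m³ in container 3; 7 m³ remain.
Put 12 m³ in container 4; 8 m³ remain.
Put 12 m³ in container 5; 8 m³ remain.
Put 12 m³ in container 6; 8 m³ remain.
Put 12 m³ in container 7; 8 m³ remain.
Put 11 m³ in container 8; 9 m³ remain.
Put 11 m³ in container 9; 9 m³ remain.
Put 5 m³ in container 1; 0 m³ remain.
Put 5 m³ in container 2; 1 m³ remain.
Put 5 m³ in container 3; 2 m³ remain.
Put 3 m³ in container 4; 5 m³ remain.
Put 1 m³ in container 2; 0 m³ remain.
Final containers: [15,5] [14,5,1] [13,5] [12,3] [12] [12] [12] [11] [11].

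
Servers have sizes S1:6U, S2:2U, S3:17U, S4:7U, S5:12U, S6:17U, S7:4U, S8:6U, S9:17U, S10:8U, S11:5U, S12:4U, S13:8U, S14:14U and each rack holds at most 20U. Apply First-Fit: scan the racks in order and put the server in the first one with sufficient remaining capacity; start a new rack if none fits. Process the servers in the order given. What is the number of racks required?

S1 (6U) → rack 1 (remaining 14U)
S2 (2U) → rack 1 (remaining 12U)
S3 (17U) → rack 2 (remaining 3U)
S4 (7U) → rack 1 (remaining 5U)
S5 (12U) → rack 3 (remaining 8U)
S6 (17U) → rack 4 (remaining 3U)
S7 (4U) → rack 1 (remaining 1U)
S8 (6U) → rack 3 (remaining 2U)
S9 (17U) → rack 5 (remaining 3U)
S10 (8U) → rack 6 (remaining 12U)
S11 (5U) → rack 6 (remaining 7U)
S12 (4U) → rack 6 (remaining 3U)
S13 (8U) → rack 7 (remaining 12U)
S14 (14U) → rack 8 (remaining 6U)

8 racks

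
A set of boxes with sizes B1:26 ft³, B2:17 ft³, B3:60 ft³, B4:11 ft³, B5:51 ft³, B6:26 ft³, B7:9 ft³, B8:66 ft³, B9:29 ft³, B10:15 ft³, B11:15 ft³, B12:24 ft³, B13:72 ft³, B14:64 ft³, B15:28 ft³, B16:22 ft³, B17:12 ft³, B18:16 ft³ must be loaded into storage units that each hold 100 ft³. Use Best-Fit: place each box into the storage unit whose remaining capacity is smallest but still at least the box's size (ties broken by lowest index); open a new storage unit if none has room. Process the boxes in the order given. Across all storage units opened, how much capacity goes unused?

37

Put B1 (26 ft³) in storage unit 1; 74 ft³ remain.
Put B2 (17 ft³) in storage unit 1; 57 ft³ remain.
Put B3 (60 ft³) in storage unit 2; 40 ft³ remain.
Put B4 (11 ft³) in storage unit 2; 29 ft³ remain.
Put B5 (51 ft³) in storage unit 1; 6 ft³ remain.
Put B6 (26 ft³) in storage unit 2; 3 ft³ remain.
Put B7 (9 ft³) in storage unit 3; 91 ft³ remain.
Put B8 (66 ft³) in storage unit 3; 25 ft³ remain.
Put B9 (29 ft³) in storage unit 4; 71 ft³ remain.
Put B10 (15 ft³) in storage unit 3; 10 ft³ remain.
Put B11 (15 ft³) in storage unit 4; 56 ft³ remain.
Put B12 (24 ft³) in storage unit 4; 32 ft³ remain.
Put B13 (72 ft³) in storage unit 5; 28 ft³ remain.
Put B14 (64 ft³) in storage unit 6; 36 ft³ remain.
Put B15 (28 ft³) in storage unit 5; 0 ft³ remain.
Put B16 (22 ft³) in storage unit 4; 10 ft³ remain.
Put B17 (12 ft³) in storage unit 6; 24 ft³ remain.
Put B18 (16 ft³) in storage unit 6; 8 ft³ remain.
6 storage units × 100 ft³ = 600 ft³; used 563 ft³; unused 37 ft³.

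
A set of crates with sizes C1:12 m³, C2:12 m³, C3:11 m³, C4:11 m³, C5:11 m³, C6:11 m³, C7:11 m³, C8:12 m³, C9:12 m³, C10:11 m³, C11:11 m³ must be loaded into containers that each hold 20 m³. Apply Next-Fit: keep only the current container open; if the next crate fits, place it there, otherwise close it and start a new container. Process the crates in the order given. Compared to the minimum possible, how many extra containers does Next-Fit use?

Next-Fit: [12] [12] [11] [11] [11] [11] [11] [12] [12] [11] [11] → 11 containers.
11 crates exceed 10 m³ (half the capacity), and no two of those can share a container, so at least 11 containers are needed.
So 11 is already optimal.

0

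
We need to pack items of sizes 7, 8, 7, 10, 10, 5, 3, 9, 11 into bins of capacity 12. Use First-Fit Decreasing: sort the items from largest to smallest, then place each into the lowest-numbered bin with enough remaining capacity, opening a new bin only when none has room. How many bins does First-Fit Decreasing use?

7 bins

Sorted descending: 11, 10, 10, 9, 8, 7, 7, 5, 3.
Put 11 in bin 1; 1 remain.
Put 10 in bin 2; 2 remain.
Put 10 in bin 3; 2 remain.
Put 9 in bin 4; 3 remain.
Put 8 in bin 5; 4 remain.
Put 7 in bin 6; 5 remain.
Put 7 in bin 7; 5 remain.
Put 5 in bin 6; 0 remain.
Put 3 in bin 4; 0 remain.
Final bins: [11] [10] [10] [9,3] [8] [7,5] [7].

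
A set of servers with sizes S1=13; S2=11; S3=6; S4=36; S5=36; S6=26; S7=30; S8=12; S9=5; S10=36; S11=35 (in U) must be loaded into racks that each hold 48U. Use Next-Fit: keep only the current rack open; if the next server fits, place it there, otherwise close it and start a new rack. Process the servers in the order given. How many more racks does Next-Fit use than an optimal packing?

Next-Fit: [13,11,6] [36] [36] [26] [30,12,5] [36] [35] → 7 racks.
Total size 246U; any packing needs at least ⌈246/48⌉ = 6 racks.
An optimal packing achieves that bound: [36,12] [36,11] [36,6,5] [35,13] [30] [26] → 6 racks.
Excess: 7 − 6 = 1.

1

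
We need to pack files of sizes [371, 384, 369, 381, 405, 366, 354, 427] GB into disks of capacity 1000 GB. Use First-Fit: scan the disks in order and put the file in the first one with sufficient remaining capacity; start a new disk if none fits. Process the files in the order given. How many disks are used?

4

Put 371 GB in disk 1; 629 GB remain.
Put 384 GB in disk 1; 245 GB remain.
Put 369 GB in disk 2; 631 GB remain.
Put 381 GB in disk 2; 250 GB remain.
Put 405 GB in disk 3; 595 GB remain.
Put 366 GB in disk 3; 229 GB remain.
Put 354 GB in disk 4; 646 GB remain.
Put 427 GB in disk 4; 219 GB remain.
Final disks: [371,384] [369,381] [405,366] [354,427].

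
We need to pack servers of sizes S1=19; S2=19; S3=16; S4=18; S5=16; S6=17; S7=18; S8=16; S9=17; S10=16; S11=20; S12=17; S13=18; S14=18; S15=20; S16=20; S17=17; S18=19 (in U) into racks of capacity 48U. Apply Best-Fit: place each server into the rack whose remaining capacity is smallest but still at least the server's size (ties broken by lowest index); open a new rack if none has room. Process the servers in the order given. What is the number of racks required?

9 racks

rack 1: place S1 (19U), 29U left
rack 1: place S2 (19U), 10U left
rack 2: place S3 (16U), 32U left
rack 2: place S4 (18U), 14U left
rack 3: place S5 (16U), 32U left
rack 3: place S6 (17U), 15U left
rack 4: place S7 (18U), 30U left
rack 4: place S8 (16U), 14U left
rack 5: place S9 (17U), 31U left
rack 5: place S10 (16U), 15U left
rack 6: place S11 (20U), 28U left
rack 6: place S12 (17U), 11U left
rack 7: place S13 (18U), 30U left
rack 7: place S14 (18U), 12U left
rack 8: place S15 (20U), 28U left
rack 8: place S16 (20U), 8U left
rack 9: place S17 (17U), 31U left
rack 9: place S18 (19U), 12U left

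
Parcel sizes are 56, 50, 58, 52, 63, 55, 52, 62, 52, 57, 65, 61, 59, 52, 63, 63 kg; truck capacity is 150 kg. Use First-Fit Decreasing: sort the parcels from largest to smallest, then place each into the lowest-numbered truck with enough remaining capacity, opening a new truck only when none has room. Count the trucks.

Sorted descending: 65, 63, 63, 63, 62, 61, 59, 58, 57, 56, 55, 52, 52, 52, 52, 50.
Put 65 kg in truck 1; 85 kg remain.
Put 63 kg in truck 1; 22 kg remain.
Put 63 kg in truck 2; 87 kg remain.
Put 63 kg in truck 2; 24 kg remain.
Put 62 kg in truck 3; 88 kg remain.
Put 61 kg in truck 3; 27 kg remain.
Put 59 kg in truck 4; 91 kg remain.
Put 58 kg in truck 4; 33 kg remain.
Put 57 kg in truck 5; 93 kg remain.
Put 56 kg in truck 5; 37 kg remain.
Put 55 kg in truck 6; 95 kg remain.
Put 52 kg in truck 6; 43 kg remain.
Put 52 kg in truck 7; 98 kg remain.
Put 52 kg in truck 7; 46 kg remain.
Put 52 kg in truck 8; 98 kg remain.
Put 50 kg in truck 8; 48 kg remain.
Final trucks: [65,63] [63,63] [62,61] [59,58] [57,56] [55,52] [52,52] [52,50].

8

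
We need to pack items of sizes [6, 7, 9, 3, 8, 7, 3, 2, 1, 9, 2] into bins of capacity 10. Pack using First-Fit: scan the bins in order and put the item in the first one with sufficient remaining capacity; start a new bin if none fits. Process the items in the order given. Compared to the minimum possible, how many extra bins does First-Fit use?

0

First-Fit: [6,3,1] [7,3] [9] [8,2] [7,2] [9] → 6 bins.
Total size 57; any packing needs at least ⌈57/10⌉ = 6 bins.
So 6 is already optimal.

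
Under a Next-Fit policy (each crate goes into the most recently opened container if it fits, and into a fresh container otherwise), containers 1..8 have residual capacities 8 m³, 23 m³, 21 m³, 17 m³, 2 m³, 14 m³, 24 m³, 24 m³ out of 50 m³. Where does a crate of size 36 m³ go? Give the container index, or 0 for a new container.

0

Next-Fit only looks at container 8, which has 24 m³ free.
36 m³ does not fit, so a new container is opened.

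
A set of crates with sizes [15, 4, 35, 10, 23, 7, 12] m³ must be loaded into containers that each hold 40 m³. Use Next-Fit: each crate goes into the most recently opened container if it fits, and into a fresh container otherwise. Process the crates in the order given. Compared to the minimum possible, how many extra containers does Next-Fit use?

1

Next-Fit: [15,4] [35] [10,23,7] [12] → 4 containers.
Total size 106 m³; any packing needs at least ⌈106/40⌉ = 3 containers.
An optimal packing achieves that bound: [35,4] [23,15] [12,10,7] → 3 containers.
Excess: 4 − 3 = 1.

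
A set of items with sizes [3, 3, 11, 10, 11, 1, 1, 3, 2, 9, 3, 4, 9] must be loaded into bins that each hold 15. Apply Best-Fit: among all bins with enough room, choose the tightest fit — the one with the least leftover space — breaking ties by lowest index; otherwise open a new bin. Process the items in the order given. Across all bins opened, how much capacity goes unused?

3 → bin 1 (remaining 12)
3 → bin 1 (remaining 9)
11 → bin 2 (remaining 4)
10 → bin 3 (remaining 5)
11 → bin 4 (remaining 4)
1 → bin 2 (remaining 3)
1 → bin 2 (remaining 2)
3 → bin 4 (remaining 1)
2 → bin 2 (remaining 0)
9 → bin 1 (remaining 0)
3 → bin 3 (remaining 2)
4 → bin 5 (remaining 11)
9 → bin 5 (remaining 2)
5 bins × 15 = 75; used 70; unused 5.

5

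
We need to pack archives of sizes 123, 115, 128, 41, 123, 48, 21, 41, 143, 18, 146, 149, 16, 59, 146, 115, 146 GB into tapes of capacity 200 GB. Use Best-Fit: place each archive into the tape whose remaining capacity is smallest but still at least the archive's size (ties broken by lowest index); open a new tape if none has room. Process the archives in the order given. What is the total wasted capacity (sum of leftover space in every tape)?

Put 123 GB in tape 1; 77 GB remain.
Put 115 GB in tape 2; 85 GB remain.
Put 128 GB in tape 3; 72 GB remain.
Put 41 GB in tape 3; 31 GB remain.
Put 123 GB in tape 4; 77 GB remain.
Put 48 GB in tape 1; 29 GB remain.
Put 21 GB in tape 1; 8 GB remain.
Put 41 GB in tape 4; 36 GB remain.
Put 143 GB in tape 5; 57 GB remain.
Put 18 GB in tape 3; 13 GB remain.
Put 146 GB in tape 6; 54 GB remain.
Put 149 GB in tape 7; 51 GB remain.
Put 16 GB in tape 4; 20 GB remain.
Put 59 GB in tape 2; 26 GB remain.
Put 146 GB in tape 8; 54 GB remain.
Put 115 GB in tape 9; 85 GB remain.
Put 146 GB in tape 10; 54 GB remain.
10 tapes × 200 GB = 2000 GB; used 1578 GB; unused 422 GB.

422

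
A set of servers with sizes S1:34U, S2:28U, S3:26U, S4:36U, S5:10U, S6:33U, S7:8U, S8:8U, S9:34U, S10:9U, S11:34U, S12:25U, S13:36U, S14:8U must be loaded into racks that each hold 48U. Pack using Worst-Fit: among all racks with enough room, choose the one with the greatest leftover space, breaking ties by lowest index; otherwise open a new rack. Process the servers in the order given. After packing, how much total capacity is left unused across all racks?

103

S1 (34U) → rack 1 (remaining 14U)
S2 (28U) → rack 2 (remaining 20U)
S3 (26U) → rack 3 (remaining 22U)
S4 (36U) → rack 4 (remaining 12U)
S5 (10U) → rack 3 (remaining 12U)
S6 (33U) → rack 5 (remaining 15U)
S7 (8U) → rack 2 (remaining 12U)
S8 (8U) → rack 5 (remaining 7U)
S9 (34U) → rack 6 (remaining 14U)
S10 (9U) → rack 1 (remaining 5U)
S11 (34U) → rack 7 (remaining 14U)
S12 (25U) → rack 8 (remaining 23U)
S13 (36U) → rack 9 (remaining 12U)
S14 (8U) → rack 8 (remaining 15U)
9 racks × 48U = 432U; used 329U; unused 103U.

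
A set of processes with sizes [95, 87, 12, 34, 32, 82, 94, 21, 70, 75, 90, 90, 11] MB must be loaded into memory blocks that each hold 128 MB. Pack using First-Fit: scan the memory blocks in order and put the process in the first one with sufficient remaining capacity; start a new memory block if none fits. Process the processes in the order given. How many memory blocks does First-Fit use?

Put 95 MB in memory block 1; 33 MB remain.
Put 87 MB in memory block 2; 41 MB remain.
Put 12 MB in memory block 1; 21 MB remain.
Put 34 MB in memory block 2; 7 MB remain.
Put 32 MB in memory block 3; 96 MB remain.
Put 82 MB in memory block 3; 14 MB remain.
Put 94 MB in memory block 4; 34 MB remain.
Put 21 MB in memory block 1; 0 MB remain.
Put 70 MB in memory block 5; 58 MB remain.
Put 75 MB in memory block 6; 53 MB remain.
Put 90 MB in memory block 7; 38 MB remain.
Put 90 MB in memory block 8; 38 MB remain.
Put 11 MB in memory block 3; 3 MB remain.
Final memory blocks: [95,12,21] [87,34] [32,82,11] [94] [70] [75] [90] [90].

8 memory blocks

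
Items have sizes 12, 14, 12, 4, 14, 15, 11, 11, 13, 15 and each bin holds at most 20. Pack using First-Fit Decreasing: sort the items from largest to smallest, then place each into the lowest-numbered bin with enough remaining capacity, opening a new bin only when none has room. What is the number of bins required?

Sorted descending: 15, 15, 14, 14, 13, 12, 12, 11, 11, 4.
bin 1: place 15, 5 left
bin 2: place 15, 5 left
bin 3: place 14, 6 left
bin 4: place 14, 6 left
bin 5: place 13, 7 left
bin 6: place 12, 8 left
bin 7: place 12, 8 left
bin 8: place 11, 9 left
bin 9: place 11, 9 left
bin 1: place 4, 1 left
Final bins: [15,4] [15] [14] [14] [13] [12] [12] [11] [11].

9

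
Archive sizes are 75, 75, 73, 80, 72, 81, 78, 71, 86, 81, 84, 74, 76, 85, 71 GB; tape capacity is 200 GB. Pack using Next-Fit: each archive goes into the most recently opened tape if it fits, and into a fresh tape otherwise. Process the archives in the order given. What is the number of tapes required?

Put 75 GB in tape 1; 125 GB remain.
Put 75 GB in tape 1; 50 GB remain.
Put 73 GB in tape 2; 127 GB remain.
Put 80 GB in tape 2; 47 GB remain.
Put 72 GB in tape 3; 128 GB remain.
Put 81 GB in tape 3; 47 GB remain.
Put 78 GB in tape 4; 122 GB remain.
Put 71 GB in tape 4; 51 GB remain.
Put 86 GB in tape 5; 114 GB remain.
Put 81 GB in tape 5; 33 GB remain.
Put 84 GB in tape 6; 116 GB remain.
Put 74 GB in tape 6; 42 GB remain.
Put 76 GB in tape 7; 124 GB remain.
Put 85 GB in tape 7; 39 GB remain.
Put 71 GB in tape 8; 129 GB remain.

8 tapes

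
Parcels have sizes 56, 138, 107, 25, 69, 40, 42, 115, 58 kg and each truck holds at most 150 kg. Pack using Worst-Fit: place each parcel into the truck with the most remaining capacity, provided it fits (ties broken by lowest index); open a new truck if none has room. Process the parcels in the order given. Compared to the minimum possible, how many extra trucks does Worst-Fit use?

0

Worst-Fit: [56,25,69] [138] [107,40] [42,58] [115] → 5 trucks.
Total size 650 kg; any packing needs at least ⌈650/150⌉ = 5 trucks.
So 5 is already optimal.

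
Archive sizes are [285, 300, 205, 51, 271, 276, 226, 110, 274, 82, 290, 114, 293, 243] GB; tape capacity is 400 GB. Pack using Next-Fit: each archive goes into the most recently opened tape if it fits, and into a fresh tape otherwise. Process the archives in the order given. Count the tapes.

11

tape 1: place 285 GB, 115 GB left
tape 2: place 300 GB, 100 GB left
tape 3: place 205 GB, 195 GB left
tape 3: place 51 GB, 144 GB left
tape 4: place 271 GB, 129 GB left
tape 5: place 276 GB, 124 GB left
tape 6: place 226 GB, 174 GB left
tape 6: place 110 GB, 64 GB left
tape 7: place 274 GB, 126 GB left
tape 7: place 82 GB, 44 GB left
tape 8: place 290 GB, 110 GB left
tape 9: place 114 GB, 286 GB left
tape 10: place 293 GB, 107 GB left
tape 11: place 243 GB, 157 GB left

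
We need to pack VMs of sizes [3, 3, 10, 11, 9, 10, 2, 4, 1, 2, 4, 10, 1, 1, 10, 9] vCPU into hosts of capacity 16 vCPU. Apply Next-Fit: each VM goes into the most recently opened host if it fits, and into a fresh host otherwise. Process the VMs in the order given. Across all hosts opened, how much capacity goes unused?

host 1: place 3 vCPU, 13 vCPU left
host 1: place 3 vCPU, 10 vCPU left
host 1: place 10 vCPU, 0 vCPU left
host 2: place 11 vCPU, 5 vCPU left
host 3: place 9 vCPU, 7 vCPU left
host 4: place 10 vCPU, 6 vCPU left
host 4: place 2 vCPU, 4 vCPU left
host 4: place 4 vCPU, 0 vCPU left
host 5: place 1 vCPU, 15 vCPU left
host 5: place 2 vCPU, 13 vCPU left
host 5: place 4 vCPU, 9 vCPU left
host 6: place 10 vCPU, 6 vCPU left
host 6: place 1 vCPU, 5 vCPU left
host 6: place 1 vCPU, 4 vCPU left
host 7: place 10 vCPU, 6 vCPU left
host 8: place 9 vCPU, 7 vCPU left
8 hosts × 16 vCPU = 128 vCPU; used 90 vCPU; unused 38 vCPU.

38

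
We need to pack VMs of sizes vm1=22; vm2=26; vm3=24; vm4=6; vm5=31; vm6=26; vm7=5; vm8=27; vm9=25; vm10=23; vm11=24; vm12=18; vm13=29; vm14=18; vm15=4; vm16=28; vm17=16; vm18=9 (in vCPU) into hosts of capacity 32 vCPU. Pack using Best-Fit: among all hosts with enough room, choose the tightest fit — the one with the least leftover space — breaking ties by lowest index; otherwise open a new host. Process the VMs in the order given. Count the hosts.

14 hosts

host 1: place vm1 (22 vCPU), 10 vCPU left
host 2: place vm2 (26 vCPU), 6 vCPU left
host 3: place vm3 (24 vCPU), 8 vCPU left
host 2: place vm4 (6 vCPU), 0 vCPU left
host 4: place vm5 (31 vCPU), 1 vCPU left
host 5: place vm6 (26 vCPU), 6 vCPU left
host 5: place vm7 (5 vCPU), 1 vCPU left
host 6: place vm8 (27 vCPU), 5 vCPU left
host 7: place vm9 (25 vCPU), 7 vCPU left
host 8: place vm10 (23 vCPU), 9 vCPU left
host 9: place vm11 (24 vCPU), 8 vCPU left
host 10: place vm12 (18 vCPU), 14 vCPU left
host 11: place vm13 (29 vCPU), 3 vCPU left
host 12: place vm14 (18 vCPU), 14 vCPU left
host 6: place vm15 (4 vCPU), 1 vCPU left
host 13: place vm16 (28 vCPU), 4 vCPU left
host 14: place vm17 (16 vCPU), 16 vCPU left
host 8: place vm18 (9 vCPU), 0 vCPU left
Final hosts: [22] [26,6] [24] [31] [26,5] [27,4] [25] [23,9] [24] [18] [29] [18] [28] [16].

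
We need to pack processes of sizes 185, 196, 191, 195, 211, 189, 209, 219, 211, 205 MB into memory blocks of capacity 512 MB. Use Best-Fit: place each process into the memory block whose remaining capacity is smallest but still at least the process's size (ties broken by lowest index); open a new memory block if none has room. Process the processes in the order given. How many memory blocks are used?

5

Put 185 MB in memory block 1; 327 MB remain.
Put 196 MB in memory block 1; 131 MB remain.
Put 191 MB in memory block 2; 321 MB remain.
Put 195 MB in memory block 2; 126 MB remain.
Put 211 MB in memory block 3; 301 MB remain.
Put 189 MB in memory block 3; 112 MB remain.
Put 209 MB in memory block 4; 303 MB remain.
Put 219 MB in memory block 4; 84 MB remain.
Put 211 MB in memory block 5; 301 MB remain.
Put 205 MB in memory block 5; 96 MB remain.
Final memory blocks: [185,196] [191,195] [211,189] [209,219] [211,205].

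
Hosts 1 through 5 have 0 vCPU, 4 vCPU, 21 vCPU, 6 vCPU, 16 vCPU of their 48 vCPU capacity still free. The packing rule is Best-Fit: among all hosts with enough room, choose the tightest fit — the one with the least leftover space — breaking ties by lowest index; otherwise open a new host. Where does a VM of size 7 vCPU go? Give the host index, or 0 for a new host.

5

Hosts with room: host 3 (21 vCPU), host 5 (16 vCPU).
Tightest fit is host 5 with 16 vCPU free.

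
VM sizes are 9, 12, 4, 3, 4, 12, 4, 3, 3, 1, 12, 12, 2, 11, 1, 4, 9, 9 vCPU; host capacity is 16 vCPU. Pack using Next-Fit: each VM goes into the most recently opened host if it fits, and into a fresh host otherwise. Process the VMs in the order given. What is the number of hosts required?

host 1: place 9 vCPU, 7 vCPU left
host 2: place 12 vCPU, 4 vCPU left
host 2: place 4 vCPU, 0 vCPU left
host 3: place 3 vCPU, 13 vCPU left
host 3: place 4 vCPU, 9 vCPU left
host 4: place 12 vCPU, 4 vCPU left
host 4: place 4 vCPU, 0 vCPU left
host 5: place 3 vCPU, 13 vCPU left
host 5: place 3 vCPU, 10 vCPU left
host 5: place 1 vCPU, 9 vCPU left
host 6: place 12 vCPU, 4 vCPU left
host 7: place 12 vCPU, 4 vCPU left
host 7: place 2 vCPU, 2 vCPU left
host 8: place 11 vCPU, 5 vCPU left
host 8: place 1 vCPU, 4 vCPU left
host 8: place 4 vCPU, 0 vCPU left
host 9: place 9 vCPU, 7 vCPU left
host 10: place 9 vCPU, 7 vCPU left
Final hosts: [9] [12,4] [3,4] [12,4] [3,3,1] [12] [12,2] [11,1,4] [9] [9].

10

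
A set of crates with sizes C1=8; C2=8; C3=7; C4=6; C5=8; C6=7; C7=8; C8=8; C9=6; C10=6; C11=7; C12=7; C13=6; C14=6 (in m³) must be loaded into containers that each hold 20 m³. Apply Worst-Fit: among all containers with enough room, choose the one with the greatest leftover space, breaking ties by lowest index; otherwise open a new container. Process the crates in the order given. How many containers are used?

6

Put C1 (8 m³) in container 1; 12 m³ remain.
Put C2 (8 m³) in container 1; 4 m³ remain.
Put C3 (7 m³) in container 2; 13 m³ remain.
Put C4 (6 m³) in container 2; 7 m³ remain.
Put C5 (8 m³) in container 3; 12 m³ remain.
Put C6 (7 m³) in container 3; 5 m³ remain.
Put C7 (8 m³) in container 4; 12 m³ remain.
Put C8 (8 m³) in container 4; 4 m³ remain.
Put C9 (6 m³) in container 2; 1 m³ remain.
Put C10 (6 m³) in container 5; 14 m³ remain.
Put C11 (7 m³) in container 5; 7 m³ remain.
Put C12 (7 m³) in container 5; 0 m³ remain.
Put C13 (6 m³) in container 6; 14 m³ remain.
Put C14 (6 m³) in container 6; 8 m³ remain.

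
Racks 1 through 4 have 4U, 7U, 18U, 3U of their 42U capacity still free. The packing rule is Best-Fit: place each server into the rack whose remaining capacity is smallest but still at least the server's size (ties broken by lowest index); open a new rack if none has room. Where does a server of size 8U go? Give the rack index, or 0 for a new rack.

Racks with room: rack 3 (18U).
Tightest fit is rack 3 with 18U free.

3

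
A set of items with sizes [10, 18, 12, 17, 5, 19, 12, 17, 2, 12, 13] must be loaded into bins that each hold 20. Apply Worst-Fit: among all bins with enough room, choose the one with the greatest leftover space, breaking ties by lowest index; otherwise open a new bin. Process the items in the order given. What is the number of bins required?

9 bins

Put 10 in bin 1; 10 remain.
Put 18 in bin 2; 2 remain.
Put 12 in bin 3; 8 remain.
Put 17 in bin 4; 3 remain.
Put 5 in bin 1; 5 remain.
Put 19 in bin 5; 1 remain.
Put 12 in bin 6; 8 remain.
Put 17 in bin 7; 3 remain.
Put 2 in bin 3; 6 remain.
Put 12 in bin 8; 8 remain.
Put 13 in bin 9; 7 remain.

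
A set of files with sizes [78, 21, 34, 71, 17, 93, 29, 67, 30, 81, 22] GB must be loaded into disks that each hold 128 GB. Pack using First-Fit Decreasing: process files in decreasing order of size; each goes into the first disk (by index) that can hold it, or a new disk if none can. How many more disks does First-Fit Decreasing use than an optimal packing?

First-Fit Decreasing: [93,34] [81,30,17] [78,29,21] [71,22] [67] → 5 disks.
Total size 543 GB; any packing needs at least ⌈543/128⌉ = 5 disks.
So 5 is already optimal.

0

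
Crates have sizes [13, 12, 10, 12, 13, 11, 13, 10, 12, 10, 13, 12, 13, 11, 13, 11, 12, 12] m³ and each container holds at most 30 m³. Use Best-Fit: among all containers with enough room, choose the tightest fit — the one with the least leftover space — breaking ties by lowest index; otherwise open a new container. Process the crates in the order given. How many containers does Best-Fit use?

9 containers

Put 13 m³ in container 1; 17 m³ remain.
Put 12 m³ in container 1; 5 m³ remain.
Put 10 m³ in container 2; 20 m³ remain.
Put 12 m³ in container 2; 8 m³ remain.
Put 13 m³ in container 3; 17 m³ remain.
Put 11 m³ in container 3; 6 m³ remain.
Put 13 m³ in container 4; 17 m³ remain.
Put 10 m³ in container 4; 7 m³ remain.
Put 12 m³ in container 5; 18 m³ remain.
Put 10 m³ in container 5; 8 m³ remain.
Put 13 m³ in container 6; 17 m³ remain.
Put 12 m³ in container 6; 5 m³ remain.
Put 13 m³ in container 7; 17 m³ remain.
Put 11 m³ in container 7; 6 m³ remain.
Put 13 m³ in container 8; 17 m³ remain.
Put 11 m³ in container 8; 6 m³ remain.
Put 12 m³ in container 9; 18 m³ remain.
Put 12 m³ in container 9; 6 m³ remain.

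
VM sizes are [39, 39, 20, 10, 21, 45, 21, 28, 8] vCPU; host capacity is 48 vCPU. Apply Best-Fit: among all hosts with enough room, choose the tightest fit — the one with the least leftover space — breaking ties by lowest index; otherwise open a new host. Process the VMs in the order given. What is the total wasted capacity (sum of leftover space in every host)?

39 vCPU → host 1 (remaining 9 vCPU)
39 vCPU → host 2 (remaining 9 vCPU)
20 vCPU → host 3 (remaining 28 vCPU)
10 vCPU → host 3 (remaining 18 vCPU)
21 vCPU → host 4 (remaining 27 vCPU)
45 vCPU → host 5 (remaining 3 vCPU)
21 vCPU → host 4 (remaining 6 vCPU)
28 vCPU → host 6 (remaining 20 vCPU)
8 vCPU → host 1 (remaining 1 vCPU)
6 hosts × 48 vCPU = 288 vCPU; used 231 vCPU; unused 57 vCPU.

57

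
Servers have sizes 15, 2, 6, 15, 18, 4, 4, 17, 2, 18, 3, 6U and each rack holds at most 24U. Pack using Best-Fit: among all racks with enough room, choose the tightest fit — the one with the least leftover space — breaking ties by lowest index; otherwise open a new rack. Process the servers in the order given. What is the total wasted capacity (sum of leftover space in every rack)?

10

rack 1: place 15U, 9U left
rack 1: place 2U, 7U left
rack 1: place 6U, 1U left
rack 2: place 15U, 9U left
rack 3: place 18U, 6U left
rack 3: place 4U, 2U left
rack 2: place 4U, 5U left
rack 4: place 17U, 7U left
rack 3: place 2U, 0U left
rack 5: place 18U, 6U left
rack 2: place 3U, 2U left
rack 5: place 6U, 0U left
5 racks × 24U = 120U; used 110U; unused 10U.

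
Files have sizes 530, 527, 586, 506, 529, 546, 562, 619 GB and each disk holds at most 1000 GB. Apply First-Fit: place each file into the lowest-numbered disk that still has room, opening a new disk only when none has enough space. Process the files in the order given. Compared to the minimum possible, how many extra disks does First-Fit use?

0

First-Fit: [530] [527] [586] [506] [529] [546] [562] [619] → 8 disks.
8 files exceed 500 GB (half the capacity), and no two of those can share a disk, so at least 8 disks are needed.
So 8 is already optimal.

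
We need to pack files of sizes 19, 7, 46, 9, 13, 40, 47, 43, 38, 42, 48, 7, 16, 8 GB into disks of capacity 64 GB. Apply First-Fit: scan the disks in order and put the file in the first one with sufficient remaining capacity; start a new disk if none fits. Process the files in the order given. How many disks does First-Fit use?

8

19 GB → disk 1 (remaining 45 GB)
7 GB → disk 1 (remaining 38 GB)
46 GB → disk 2 (remaining 18 GB)
9 GB → disk 1 (remaining 29 GB)
13 GB → disk 1 (remaining 16 GB)
40 GB → disk 3 (remaining 24 GB)
47 GB → disk 4 (remaining 17 GB)
43 GB → disk 5 (remaining 21 GB)
38 GB → disk 6 (remaining 26 GB)
42 GB → disk 7 (remaining 22 GB)
48 GB → disk 8 (remaining 16 GB)
7 GB → disk 1 (remaining 9 GB)
16 GB → disk 2 (remaining 2 GB)
8 GB → disk 1 (remaining 1 GB)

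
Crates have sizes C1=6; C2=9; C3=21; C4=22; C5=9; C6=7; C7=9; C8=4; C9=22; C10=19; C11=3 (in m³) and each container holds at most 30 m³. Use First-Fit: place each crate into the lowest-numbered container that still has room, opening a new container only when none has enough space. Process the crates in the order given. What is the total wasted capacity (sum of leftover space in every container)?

19

C1 (6 m³) → container 1 (remaining 24 m³)
C2 (9 m³) → container 1 (remaining 15 m³)
C3 (21 m³) → container 2 (remaining 9 m³)
C4 (22 m³) → container 3 (remaining 8 m³)
C5 (9 m³) → container 1 (remaining 6 m³)
C6 (7 m³) → container 2 (remaining 2 m³)
C7 (9 m³) → container 4 (remaining 21 m³)
C8 (4 m³) → container 1 (remaining 2 m³)
C9 (22 m³) → container 5 (remaining 8 m³)
C10 (19 m³) → container 4 (remaining 2 m³)
C11 (3 m³) → container 3 (remaining 5 m³)
5 containers × 30 m³ = 150 m³; used 131 m³; unused 19 m³.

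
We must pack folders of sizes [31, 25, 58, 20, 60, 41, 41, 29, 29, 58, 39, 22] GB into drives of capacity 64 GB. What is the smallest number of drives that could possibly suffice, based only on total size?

Total size = 31 + 25 + 58 + 20 + 60 + 41 + 41 + 29 + 29 + 58 + 39 + 22 = 453 GB.
⌈453 / 64⌉ = 8.

8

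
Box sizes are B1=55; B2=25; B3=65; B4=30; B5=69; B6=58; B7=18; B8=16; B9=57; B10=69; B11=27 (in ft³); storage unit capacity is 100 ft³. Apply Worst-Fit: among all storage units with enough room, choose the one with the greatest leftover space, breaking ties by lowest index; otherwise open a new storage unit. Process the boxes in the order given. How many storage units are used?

Put B1 (55 ft³) in storage unit 1; 45 ft³ remain.
Put B2 (25 ft³) in storage unit 1; 20 ft³ remain.
Put B3 (65 ft³) in storage unit 2; 35 ft³ remain.
Put B4 (30 ft³) in storage unit 2; 5 ft³ remain.
Put B5 (69 ft³) in storage unit 3; 31 ft³ remain.
Put B6 (58 ft³) in storage unit 4; 42 ft³ remain.
Put B7 (18 ft³) in storage unit 4; 24 ft³ remain.
Put B8 (16 ft³) in storage unit 3; 15 ft³ remain.
Put B9 (57 ft³) in storage unit 5; 43 ft³ remain.
Put B10 (69 ft³) in storage unit 6; 31 ft³ remain.
Put B11 (27 ft³) in storage unit 5; 16 ft³ remain.
Final storage units: [55,25] [65,30] [69,16] [58,18] [57,27] [69].

6 storage units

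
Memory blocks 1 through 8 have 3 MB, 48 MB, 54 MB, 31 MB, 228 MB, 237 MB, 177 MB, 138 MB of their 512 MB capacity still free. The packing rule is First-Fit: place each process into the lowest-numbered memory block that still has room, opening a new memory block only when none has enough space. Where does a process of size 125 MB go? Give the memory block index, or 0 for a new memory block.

5

Memory blocks with room: memory block 5 (228 MB), memory block 6 (237 MB), memory block 7 (177 MB), memory block 8 (138 MB).
The first with room is memory block 5.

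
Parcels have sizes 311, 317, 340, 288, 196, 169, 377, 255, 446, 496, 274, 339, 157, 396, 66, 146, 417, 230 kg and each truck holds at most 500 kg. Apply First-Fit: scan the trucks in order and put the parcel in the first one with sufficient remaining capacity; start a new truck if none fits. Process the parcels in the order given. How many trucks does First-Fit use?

truck 1: place 311 kg, 189 kg left
truck 2: place 317 kg, 183 kg left
truck 3: place 340 kg, 160 kg left
truck 4: place 288 kg, 212 kg left
truck 4: place 196 kg, 16 kg left
truck 1: place 169 kg, 20 kg left
truck 5: place 377 kg, 123 kg left
truck 6: place 255 kg, 245 kg left
truck 7: place 446 kg, 54 kg left
truck 8: place 496 kg, 4 kg left
truck 9: place 274 kg, 226 kg left
truck 10: place 339 kg, 161 kg left
truck 2: place 157 kg, 26 kg left
truck 11: place 396 kg, 104 kg left
truck 3: place 66 kg, 94 kg left
truck 6: place 146 kg, 99 kg left
truck 12: place 417 kg, 83 kg left
truck 13: place 230 kg, 270 kg left
Final trucks: [311,169] [317,157] [340,66] [288,196] [377] [255,146] [446] [496] [274] [339] [396] [417] [230].

13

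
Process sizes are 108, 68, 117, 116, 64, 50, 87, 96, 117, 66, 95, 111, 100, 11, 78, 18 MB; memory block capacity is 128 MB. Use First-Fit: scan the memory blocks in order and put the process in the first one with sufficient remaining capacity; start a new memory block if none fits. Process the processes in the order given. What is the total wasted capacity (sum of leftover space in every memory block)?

362

108 MB → memory block 1 (remaining 20 MB)
68 MB → memory block 2 (remaining 60 MB)
117 MB → memory block 3 (remaining 11 MB)
116 MB → memory block 4 (remaining 12 MB)
64 MB → memory block 5 (remaining 64 MB)
50 MB → memory block 2 (remaining 10 MB)
87 MB → memory block 6 (remaining 41 MB)
96 MB → memory block 7 (remaining 32 MB)
117 MB → memory block 8 (remaining 11 MB)
66 MB → memory block 9 (remaining 62 MB)
95 MB → memory block 10 (remaining 33 MB)
111 MB → memory block 11 (remaining 17 MB)
100 MB → memory block 12 (remaining 28 MB)
11 MB → memory block 1 (remaining 9 MB)
78 MB → memory block 13 (remaining 50 MB)
18 MB → memory block 5 (remaining 46 MB)
13 memory blocks × 128 MB = 1664 MB; used 1302 MB; unused 362 MB.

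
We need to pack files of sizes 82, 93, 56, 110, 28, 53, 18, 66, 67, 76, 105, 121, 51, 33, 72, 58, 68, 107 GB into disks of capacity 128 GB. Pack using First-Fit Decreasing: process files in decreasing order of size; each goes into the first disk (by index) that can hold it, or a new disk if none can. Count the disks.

Sorted descending: 121, 110, 107, 105, 93, 82, 76, 72, 68, 67, 66, 58, 56, 53, 51, 33, 28, 18.
disk 1: place 121 GB, 7 GB left
disk 2: place 110 GB, 18 GB left
disk 3: place 107 GB, 21 GB left
disk 4: place 105 GB, 23 GB left
disk 5: place 93 GB, 35 GB left
disk 6: place 82 GB, 46 GB left
disk 7: place 76 GB, 52 GB left
disk 8: place 72 GB, 56 GB left
disk 9: place 68 GB, 60 GB left
disk 10: place 67 GB, 61 GB left
disk 11: place 66 GB, 62 GB left
disk 9: place 58 GB, 2 GB left
disk 8: place 56 GB, 0 GB left
disk 10: place 53 GB, 8 GB left
disk 7: place 51 GB, 1 GB left
disk 5: place 33 GB, 2 GB left
disk 6: place 28 GB, 18 GB left
disk 2: place 18 GB, 0 GB left

11 disks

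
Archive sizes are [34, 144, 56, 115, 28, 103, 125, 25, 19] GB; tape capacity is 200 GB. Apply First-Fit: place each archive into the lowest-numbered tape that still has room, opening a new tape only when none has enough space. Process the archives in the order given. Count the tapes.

4 tapes

34 GB → tape 1 (remaining 166 GB)
144 GB → tape 1 (remaining 22 GB)
56 GB → tape 2 (remaining 144 GB)
115 GB → tape 2 (remaining 29 GB)
28 GB → tape 2 (remaining 1 GB)
103 GB → tape 3 (remaining 97 GB)
125 GB → tape 4 (remaining 75 GB)
25 GB → tape 3 (remaining 72 GB)
19 GB → tape 1 (remaining 3 GB)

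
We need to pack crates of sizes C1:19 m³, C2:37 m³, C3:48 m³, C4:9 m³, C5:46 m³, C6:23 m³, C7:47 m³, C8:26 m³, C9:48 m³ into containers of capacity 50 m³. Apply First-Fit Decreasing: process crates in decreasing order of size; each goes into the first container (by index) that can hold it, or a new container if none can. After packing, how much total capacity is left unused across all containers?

47

Sorted descending: 48, 48, 47, 46, 37, 26, 23, 19, 9.
Put 48 m³ in container 1; 2 m³ remain.
Put 48 m³ in container 2; 2 m³ remain.
Put 47 m³ in container 3; 3 m³ remain.
Put 46 m³ in container 4; 4 m³ remain.
Put 37 m³ in container 5; 13 m³ remain.
Put 26 m³ in container 6; 24 m³ remain.
Put 23 m³ in container 6; 1 m³ remain.
Put 19 m³ in container 7; 31 m³ remain.
Put 9 m³ in container 5; 4 m³ remain.
7 containers × 50 m³ = 350 m³; used 303 m³; unused 47 m³.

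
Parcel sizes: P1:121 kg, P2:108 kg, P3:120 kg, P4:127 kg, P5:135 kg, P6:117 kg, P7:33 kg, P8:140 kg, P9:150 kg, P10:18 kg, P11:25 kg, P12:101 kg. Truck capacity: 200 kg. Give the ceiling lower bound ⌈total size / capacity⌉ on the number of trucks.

6 trucks

Total size = 121 + 108 + 120 + 127 + 135 + 117 + 33 + 140 + 150 + 18 + 25 + 101 = 1195 kg.
⌈1195 / 200⌉ = 6.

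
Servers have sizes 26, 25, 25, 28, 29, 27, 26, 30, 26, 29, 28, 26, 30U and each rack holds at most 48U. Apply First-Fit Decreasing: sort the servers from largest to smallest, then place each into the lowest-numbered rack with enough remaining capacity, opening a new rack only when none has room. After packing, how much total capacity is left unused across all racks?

269

Sorted descending: 30, 30, 29, 29, 28, 28, 27, 26, 26, 26, 26, 25, 25.
30U → rack 1 (remaining 18U)
30U → rack 2 (remaining 18U)
29U → rack 3 (remaining 19U)
29U → rack 4 (remaining 19U)
28U → rack 5 (remaining 20U)
28U → rack 6 (remaining 20U)
27U → rack 7 (remaining 21U)
26U → rack 8 (remaining 22U)
26U → rack 9 (remaining 22U)
26U → rack 10 (remaining 22U)
26U → rack 11 (remaining 22U)
25U → rack 12 (remaining 23U)
25U → rack 13 (remaining 23U)
13 racks × 48U = 624U; used 355U; unused 269U.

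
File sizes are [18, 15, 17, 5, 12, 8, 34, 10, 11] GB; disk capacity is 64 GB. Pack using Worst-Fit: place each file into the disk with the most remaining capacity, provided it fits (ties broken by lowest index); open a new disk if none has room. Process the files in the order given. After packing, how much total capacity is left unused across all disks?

Put 18 GB in disk 1; 46 GB remain.
Put 15 GB in disk 1; 31 GB remain.
Put 17 GB in disk 1; 14 GB remain.
Put 5 GB in disk 1; 9 GB remain.
Put 12 GB in disk 2; 52 GB remain.
Put 8 GB in disk 2; 44 GB remain.
Put 34 GB in disk 2; 10 GB remain.
Put 10 GB in disk 2; 0 GB remain.
Put 11 GB in disk 3; 53 GB remain.
3 disks × 64 GB = 192 GB; used 130 GB; unused 62 GB.

62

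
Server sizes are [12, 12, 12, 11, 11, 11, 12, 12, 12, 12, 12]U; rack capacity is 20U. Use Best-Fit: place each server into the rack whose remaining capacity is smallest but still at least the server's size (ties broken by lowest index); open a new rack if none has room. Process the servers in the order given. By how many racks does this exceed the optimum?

Best-Fit: [12] [12] [12] [11] [11] [11] [12] [12] [12] [12] [12] → 11 racks.
11 servers exceed 10U (half the capacity), and no two of those can share a rack, so at least 11 racks are needed.
So 11 is already optimal.

0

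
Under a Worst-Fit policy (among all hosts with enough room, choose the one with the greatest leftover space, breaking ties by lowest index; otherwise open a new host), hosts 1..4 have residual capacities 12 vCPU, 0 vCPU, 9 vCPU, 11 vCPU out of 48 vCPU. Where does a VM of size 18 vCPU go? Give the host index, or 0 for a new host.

No host has ≥ 18 vCPU free, so a new host is opened.

0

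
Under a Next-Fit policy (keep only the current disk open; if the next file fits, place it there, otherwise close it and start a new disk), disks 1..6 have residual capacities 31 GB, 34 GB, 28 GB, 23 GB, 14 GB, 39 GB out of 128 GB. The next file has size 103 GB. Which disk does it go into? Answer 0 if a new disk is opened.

Next-Fit only looks at disk 6, which has 39 GB free.
103 GB does not fit, so a new disk is opened.

0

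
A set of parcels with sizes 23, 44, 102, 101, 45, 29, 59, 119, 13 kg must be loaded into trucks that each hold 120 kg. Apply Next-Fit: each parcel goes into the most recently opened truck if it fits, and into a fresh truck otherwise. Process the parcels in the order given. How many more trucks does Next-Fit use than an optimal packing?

Next-Fit: [23,44] [102] [101] [45,29] [59] [119] [13] → 7 trucks.
Total size 535 kg; any packing needs at least ⌈535/120⌉ = 5 trucks.
An optimal packing achieves that bound: [119] [102,13] [101] [59,45] [44,29,23] → 5 trucks.
Excess: 7 − 5 = 2.

2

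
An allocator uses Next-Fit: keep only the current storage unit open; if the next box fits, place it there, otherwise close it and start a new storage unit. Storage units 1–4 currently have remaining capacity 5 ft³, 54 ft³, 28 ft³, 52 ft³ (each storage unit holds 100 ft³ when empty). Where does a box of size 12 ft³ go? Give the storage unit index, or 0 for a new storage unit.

Next-Fit only looks at storage unit 4, which has 52 ft³ free.
12 ft³ fits there.

4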